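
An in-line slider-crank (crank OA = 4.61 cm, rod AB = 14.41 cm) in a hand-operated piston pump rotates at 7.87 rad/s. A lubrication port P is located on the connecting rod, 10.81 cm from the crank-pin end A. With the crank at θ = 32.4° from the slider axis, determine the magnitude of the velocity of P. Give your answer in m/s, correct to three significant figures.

ω = 7.87 rad/s.  Crank-pin speed |V_A| = rω = 0.36281 m/s, perpendicular to OA.
Rod angle: sinφ = −(r/L) sinθ ⇒ φ = -9.870°; ω_rod = −rω cosθ/√(L²−r²sin²θ) = -2.1577 rad/s.
V_P = V_A + ω_rod × AP, with AP = 0.1081 m along the rod.
Components: V_Px = −rω sinθ − a·ω_rod·sinφ = -0.23439 m/s;  V_Py = rω cosθ + a·ω_rod·cosφ = +0.076529 m/s.
|V_P| = √(V_Px² + V_Py²) = 0.24656 m/s.

0.247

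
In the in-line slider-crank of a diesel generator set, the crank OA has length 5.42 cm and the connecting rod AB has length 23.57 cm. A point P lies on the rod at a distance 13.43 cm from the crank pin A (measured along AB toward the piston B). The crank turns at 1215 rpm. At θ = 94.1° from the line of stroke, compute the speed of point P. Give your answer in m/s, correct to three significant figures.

6.82

ω = 127.2 rad/s.  Crank-pin speed |V_A| = rω = 6.8961 m/s, perpendicular to OA.
Rod angle: sinφ = −(r/L) sinθ ⇒ φ = -13.260°; ω_rod = −rω cosθ/√(L²−r²sin²θ) = +2.1492 rad/s.
V_P = V_A + ω_rod × AP, with AP = 0.1343 m along the rod.
Components: V_Px = −rω sinθ − a·ω_rod·sinφ = -6.8123 m/s;  V_Py = rω cosθ + a·ω_rod·cosφ = -0.21212 m/s.
|V_P| = √(V_Px² + V_Py²) = 6.8156 m/s.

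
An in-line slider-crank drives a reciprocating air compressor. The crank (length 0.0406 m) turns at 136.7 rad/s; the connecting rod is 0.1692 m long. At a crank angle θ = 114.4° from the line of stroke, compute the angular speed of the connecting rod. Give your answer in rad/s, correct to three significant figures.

ω = 136.7 rad/s
The rod makes angle φ with the slider axis where L sinφ = r sinθ; differentiating, L cosφ·φ̇ = r ω cosθ.
L cosφ = √(L² − r² sin²θ) = 0.16511 m.
|ω_rod| = r ω |cosθ| / √(L² − r² sin²θ) = 0.0406·136.7·0.41310/0.16511 = 13.886 rad/s.

13.9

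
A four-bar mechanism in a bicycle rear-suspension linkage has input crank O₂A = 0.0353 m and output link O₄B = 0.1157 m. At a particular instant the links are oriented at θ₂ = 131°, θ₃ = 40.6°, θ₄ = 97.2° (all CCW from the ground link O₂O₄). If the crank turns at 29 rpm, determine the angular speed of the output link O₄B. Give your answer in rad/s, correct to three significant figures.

ω₂ = 3.037 rad/s (from 29 rpm).
Differentiating the loop-closure r₂e^{iθ₂}+r₃e^{iθ₃}=r₁+r₄e^{iθ₄} gives r₂ω₂e^{iθ₂}+r₃ω₃e^{iθ₃}=r₄ω₄e^{iθ₄}.
Eliminating the other unknown: ω₄ = r₂ω₂ sin(θ₂−θ₃) / [r₄ sin(θ₄−θ₃)].
Numerator sine = +0.99998; denominator sine = +0.83485.
Result = 0.0353·3.037·(+0.99998) / (0.1157·(+0.83485)) = +1.1098 rad/s; magnitude 1.1098 rad/s.

1.11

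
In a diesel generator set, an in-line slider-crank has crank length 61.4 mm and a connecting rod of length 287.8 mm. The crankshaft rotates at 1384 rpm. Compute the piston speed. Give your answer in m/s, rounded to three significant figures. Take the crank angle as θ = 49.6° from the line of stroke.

7.73

ω = 2π·1384/60 = 144.9 rad/s
For an in-line slider-crank, x = r cosθ + √(L² − r² sin²θ), so v = −rω sinθ·[1 + r cosθ/√(L² − r² sin²θ)].
With r = 0.0614 m, L = 0.2878 m, θ = 49.6°: √(L² − r² sin²θ) = 0.28398 m.
v = −0.0614·144.9·0.76154·[1 + 0.0614·0.64812/0.28398] = -7.7265 m/s.
|v| = 7.7265 m/s.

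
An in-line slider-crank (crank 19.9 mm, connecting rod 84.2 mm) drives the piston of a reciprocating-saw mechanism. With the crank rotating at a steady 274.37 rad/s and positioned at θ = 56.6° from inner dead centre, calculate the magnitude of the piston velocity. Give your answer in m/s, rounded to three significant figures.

5.16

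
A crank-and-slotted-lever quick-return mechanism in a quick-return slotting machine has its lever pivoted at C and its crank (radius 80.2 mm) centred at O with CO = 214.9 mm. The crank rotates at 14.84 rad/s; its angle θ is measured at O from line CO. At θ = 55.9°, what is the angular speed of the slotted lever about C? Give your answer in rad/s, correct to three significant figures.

3.32

ω = 14.84 rad/s
Crank pin A relative to C: A = (d + r cosθ, r sinθ); lever angle φ = atan2(r sinθ, d + r cosθ).
Differentiating tanφ: φ̇ = rω(d cosθ + r)/(d² + r² + 2dr cosθ).
d² + r² + 2dr cosθ = |CA|² = 0.0719393 m²;  d cosθ + r = +0.20068 m.
|ω_lever| = |0.0802·14.84·+0.20068| / 0.0719393 = 3.3201 rad/s.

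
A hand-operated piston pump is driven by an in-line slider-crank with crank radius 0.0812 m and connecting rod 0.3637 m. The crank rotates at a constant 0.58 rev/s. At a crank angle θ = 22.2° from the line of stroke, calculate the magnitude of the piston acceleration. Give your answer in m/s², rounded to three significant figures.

ω = 2π·0.58 = 3.644 rad/s
x(θ) = r cosθ + √(L² − r² sin²θ); with ω constant, a = ω²·d²x/dθ².
d²x/dθ² = −r cosθ − r²(cos2θ)/√u − r⁴ sin²2θ/(4u^{3/2}),  u = L² − r² sin²θ = 0.131336 m².
Substituting r = 0.0812 m, L = 0.3637 m, θ = 22.2°: d²x/dθ² = -0.088291 m.
a = ω²·d²x/dθ² = (3.644)²·(-0.088291) = -1.1726 m/s²;  |a| = 1.1726 m/s².

1.17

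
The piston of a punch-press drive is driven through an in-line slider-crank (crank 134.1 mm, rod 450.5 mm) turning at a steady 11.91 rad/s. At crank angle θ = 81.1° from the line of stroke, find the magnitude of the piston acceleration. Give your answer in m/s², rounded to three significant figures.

2.68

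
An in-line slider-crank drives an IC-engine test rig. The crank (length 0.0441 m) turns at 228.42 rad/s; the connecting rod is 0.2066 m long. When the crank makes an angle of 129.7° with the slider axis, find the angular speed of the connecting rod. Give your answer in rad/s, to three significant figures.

31.6

ω = 228.4 rad/s
The rod makes angle φ with the slider axis where L sinφ = r sinθ; differentiating, L cosφ·φ̇ = r ω cosθ.
L cosφ = √(L² − r² sin²θ) = 0.20379 m.
|ω_rod| = r ω |cosθ| / √(L² − r² sin²θ) = 0.0441·228.4·0.63877/0.20379 = 31.574 rad/s.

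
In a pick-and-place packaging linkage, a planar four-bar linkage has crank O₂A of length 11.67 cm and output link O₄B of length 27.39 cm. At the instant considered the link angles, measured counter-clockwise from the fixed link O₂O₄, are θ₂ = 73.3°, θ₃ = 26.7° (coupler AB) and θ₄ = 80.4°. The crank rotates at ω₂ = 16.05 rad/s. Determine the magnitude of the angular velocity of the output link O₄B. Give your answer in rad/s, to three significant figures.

6.17

ω₂ = 16.05 rad/s
Differentiating the loop-closure r₂e^{iθ₂}+r₃e^{iθ₃}=r₁+r₄e^{iθ₄} gives r₂ω₂e^{iθ₂}+r₃ω₃e^{iθ₃}=r₄ω₄e^{iθ₄}.
Eliminating the other unknown: ω₄ = r₂ω₂ sin(θ₂−θ₃) / [r₄ sin(θ₄−θ₃)].
Numerator sine = +0.72657; denominator sine = +0.80593.
Result = 0.1167·16.05·(+0.72657) / (0.2739·(+0.80593)) = +6.1651 rad/s; magnitude 6.1651 rad/s.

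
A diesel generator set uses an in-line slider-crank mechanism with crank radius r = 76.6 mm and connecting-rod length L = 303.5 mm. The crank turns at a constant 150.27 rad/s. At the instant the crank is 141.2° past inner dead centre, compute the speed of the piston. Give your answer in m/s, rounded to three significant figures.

ω = 150.3 rad/s
For an in-line slider-crank, x = r cosθ + √(L² − r² sin²θ), so v = −rω sinθ·[1 + r cosθ/√(L² − r² sin²θ)].
With r = 0.0766 m, L = 0.3035 m, θ = 141.2°: √(L² − r² sin²θ) = 0.29968 m.
v = −0.0766·150.3·0.62660·[1 + 0.0766·-0.77934/0.29968] = -5.7759 m/s.
|v| = 5.7759 m/s.

5.78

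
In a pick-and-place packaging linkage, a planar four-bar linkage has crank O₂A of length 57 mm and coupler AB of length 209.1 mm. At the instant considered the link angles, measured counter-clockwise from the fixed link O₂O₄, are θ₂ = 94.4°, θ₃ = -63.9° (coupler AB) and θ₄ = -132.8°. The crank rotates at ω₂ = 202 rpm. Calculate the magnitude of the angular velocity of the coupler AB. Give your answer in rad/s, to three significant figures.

4.53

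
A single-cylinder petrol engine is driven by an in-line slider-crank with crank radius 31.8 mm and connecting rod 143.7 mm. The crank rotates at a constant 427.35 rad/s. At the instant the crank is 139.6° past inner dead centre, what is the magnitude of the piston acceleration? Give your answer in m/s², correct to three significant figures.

ω = 427.4 rad/s
x(θ) = r cosθ + √(L² − r² sin²θ); with ω constant, a = ω²·d²x/dθ².
d²x/dθ² = −r cosθ − r²(cos2θ)/√u − r⁴ sin²2θ/(4u^{3/2}),  u = L² − r² sin²θ = 0.0202249 m².
Substituting r = 0.0318 m, L = 0.1437 m, θ = 139.6°: d²x/dθ² = +0.022993 m.
a = ω²·d²x/dθ² = (427.4)²·(+0.022993) = +4199.2 m/s²;  |a| = 4199.2 m/s².

4200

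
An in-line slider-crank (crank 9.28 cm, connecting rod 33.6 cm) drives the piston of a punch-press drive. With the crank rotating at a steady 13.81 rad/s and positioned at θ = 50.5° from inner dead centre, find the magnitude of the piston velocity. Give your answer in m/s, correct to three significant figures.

ω = 13.81 rad/s
For an in-line slider-crank, x = r cosθ + √(L² − r² sin²θ), so v = −rω sinθ·[1 + r cosθ/√(L² − r² sin²θ)].
With r = 0.0928 m, L = 0.336 m, θ = 50.5°: √(L² − r² sin²θ) = 0.32828 m.
v = −0.0928·13.81·0.77162·[1 + 0.0928·0.63608/0.32828] = -1.1667 m/s.
|v| = 1.1667 m/s.

1.17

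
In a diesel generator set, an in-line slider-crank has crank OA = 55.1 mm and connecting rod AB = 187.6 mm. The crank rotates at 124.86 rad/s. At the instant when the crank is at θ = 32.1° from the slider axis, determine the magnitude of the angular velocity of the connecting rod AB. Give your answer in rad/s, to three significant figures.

ω = 124.9 rad/s
The rod makes angle φ with the slider axis where L sinφ = r sinθ; differentiating, L cosφ·φ̇ = r ω cosθ.
L cosφ = √(L² − r² sin²θ) = 0.1853 m.
|ω_rod| = r ω |cosθ| / √(L² − r² sin²θ) = 0.0551·124.9·0.84712/0.1853 = 31.452 rad/s.

31.5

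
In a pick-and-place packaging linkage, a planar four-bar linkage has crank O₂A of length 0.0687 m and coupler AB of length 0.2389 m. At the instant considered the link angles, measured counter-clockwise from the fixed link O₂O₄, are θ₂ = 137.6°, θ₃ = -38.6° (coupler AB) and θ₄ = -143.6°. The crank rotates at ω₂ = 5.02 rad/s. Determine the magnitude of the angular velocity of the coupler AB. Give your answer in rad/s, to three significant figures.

1.47

ω₂ = 5.02 rad/s
Differentiating the loop-closure r₂e^{iθ₂}+r₃e^{iθ₃}=r₁+r₄e^{iθ₄} gives r₂ω₂e^{iθ₂}+r₃ω₃e^{iθ₃}=r₄ω₄e^{iθ₄}.
Eliminating the other unknown: ω₃ = r₂ω₂ sin(θ₄−θ₂) / [r₃ sin(θ₃−θ₄)].
Numerator sine = +0.98096; denominator sine = +0.96593.
Result = 0.0687·5.02·(+0.98096) / (0.2389·(+0.96593)) = +1.4661 rad/s; magnitude 1.4661 rad/s.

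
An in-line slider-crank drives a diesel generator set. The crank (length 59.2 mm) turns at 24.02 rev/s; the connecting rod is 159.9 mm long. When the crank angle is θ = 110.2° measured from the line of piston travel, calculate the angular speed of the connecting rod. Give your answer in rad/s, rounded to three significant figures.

20.6

ω = 150.9 rad/s (converted from 24.02 rev/s).
The rod makes angle φ with the slider axis where L sinφ = r sinθ; differentiating, L cosφ·φ̇ = r ω cosθ.
L cosφ = √(L² − r² sin²θ) = 0.14994 m.
|ω_rod| = r ω |cosθ| / √(L² − r² sin²θ) = 0.0592·150.9·0.34530/0.14994 = 20.576 rad/s.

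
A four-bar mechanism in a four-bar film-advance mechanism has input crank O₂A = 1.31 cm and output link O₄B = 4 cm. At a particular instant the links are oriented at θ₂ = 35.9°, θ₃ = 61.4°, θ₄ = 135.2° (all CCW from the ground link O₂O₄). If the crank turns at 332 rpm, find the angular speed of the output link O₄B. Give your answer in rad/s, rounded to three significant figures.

5.10

ω₂ = 34.77 rad/s (from 332 rpm).
Differentiating the loop-closure r₂e^{iθ₂}+r₃e^{iθ₃}=r₁+r₄e^{iθ₄} gives r₂ω₂e^{iθ₂}+r₃ω₃e^{iθ₃}=r₄ω₄e^{iθ₄}.
Eliminating the other unknown: ω₄ = r₂ω₂ sin(θ₂−θ₃) / [r₄ sin(θ₄−θ₃)].
Numerator sine = -0.43051; denominator sine = +0.96029.
Result = 0.0131·34.77·(-0.43051) / (0.04·(+0.96029)) = -5.1046 rad/s; magnitude 5.1046 rad/s.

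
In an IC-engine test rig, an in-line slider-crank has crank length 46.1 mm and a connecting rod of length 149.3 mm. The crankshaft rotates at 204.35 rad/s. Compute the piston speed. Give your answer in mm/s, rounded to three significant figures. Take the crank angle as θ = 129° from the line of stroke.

5860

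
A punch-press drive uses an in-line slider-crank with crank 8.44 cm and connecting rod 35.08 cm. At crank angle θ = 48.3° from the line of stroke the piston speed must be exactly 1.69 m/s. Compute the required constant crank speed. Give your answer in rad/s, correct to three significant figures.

23.1

For an in-line slider-crank, |v_piston| = rω|sinθ|·[1 + r cosθ/√(L² − r² sin²θ)].
With r = 0.0844 m, L = 0.3508 m, θ = 48.3°: the bracketed kinematic factor |dx/dθ| = 0.073269 m.
ω = v/|dx/dθ| = 1.69/0.073269 = 23.066 rad/s.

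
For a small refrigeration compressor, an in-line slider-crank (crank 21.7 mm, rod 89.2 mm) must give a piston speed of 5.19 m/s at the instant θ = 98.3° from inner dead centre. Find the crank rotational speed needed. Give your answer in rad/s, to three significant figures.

For an in-line slider-crank, |v_piston| = rω|sinθ|·[1 + r cosθ/√(L² − r² sin²θ)].
With r = 0.0217 m, L = 0.0892 m, θ = 98.3°: the bracketed kinematic factor |dx/dθ| = 0.020696 m.
ω = v/|dx/dθ| = 5.19/0.020696 = 250.78 rad/s.

251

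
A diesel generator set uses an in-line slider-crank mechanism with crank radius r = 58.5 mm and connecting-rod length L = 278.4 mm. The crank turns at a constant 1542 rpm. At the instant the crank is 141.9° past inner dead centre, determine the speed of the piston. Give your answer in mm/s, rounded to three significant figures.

4860

ω = 2π·1542/60 = 161.5 rad/s
For an in-line slider-crank, x = r cosθ + √(L² − r² sin²θ), so v = −rω sinθ·[1 + r cosθ/√(L² − r² sin²θ)].
With r = 0.0585 m, L = 0.2784 m, θ = 141.9°: √(L² − r² sin²θ) = 0.27605 m.
v = −0.0585·161.5·0.61704·[1 + 0.0585·-0.78694/0.27605] = -4.8568 m/s.
|v| = 4.8568 m/s = 4856.8 mm/s.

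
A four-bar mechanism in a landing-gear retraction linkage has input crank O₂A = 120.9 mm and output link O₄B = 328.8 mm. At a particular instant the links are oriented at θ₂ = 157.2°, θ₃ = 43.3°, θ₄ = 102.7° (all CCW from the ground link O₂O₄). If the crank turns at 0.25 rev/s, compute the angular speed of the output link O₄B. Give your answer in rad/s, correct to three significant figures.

0.613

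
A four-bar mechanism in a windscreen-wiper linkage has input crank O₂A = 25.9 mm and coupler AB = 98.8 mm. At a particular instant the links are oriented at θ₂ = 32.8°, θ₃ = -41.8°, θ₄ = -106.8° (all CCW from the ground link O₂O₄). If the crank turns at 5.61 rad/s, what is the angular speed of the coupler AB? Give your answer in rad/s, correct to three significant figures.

1.05

ω₂ = 5.61 rad/s
Differentiating the loop-closure r₂e^{iθ₂}+r₃e^{iθ₃}=r₁+r₄e^{iθ₄} gives r₂ω₂e^{iθ₂}+r₃ω₃e^{iθ₃}=r₄ω₄e^{iθ₄}.
Eliminating the other unknown: ω₃ = r₂ω₂ sin(θ₄−θ₂) / [r₃ sin(θ₃−θ₄)].
Numerator sine = -0.64812; denominator sine = +0.90631.
Result = 0.0259·5.61·(-0.64812) / (0.0988·(+0.90631)) = -1.0517 rad/s; magnitude 1.0517 rad/s.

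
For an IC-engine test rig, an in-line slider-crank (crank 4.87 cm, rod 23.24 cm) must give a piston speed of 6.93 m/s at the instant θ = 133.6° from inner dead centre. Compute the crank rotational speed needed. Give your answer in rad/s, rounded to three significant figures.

For an in-line slider-crank, |v_piston| = rω|sinθ|·[1 + r cosθ/√(L² − r² sin²θ)].
With r = 0.0487 m, L = 0.2324 m, θ = 133.6°: the bracketed kinematic factor |dx/dθ| = 0.030111 m.
ω = v/|dx/dθ| = 6.93/0.030111 = 230.15 rad/s.

230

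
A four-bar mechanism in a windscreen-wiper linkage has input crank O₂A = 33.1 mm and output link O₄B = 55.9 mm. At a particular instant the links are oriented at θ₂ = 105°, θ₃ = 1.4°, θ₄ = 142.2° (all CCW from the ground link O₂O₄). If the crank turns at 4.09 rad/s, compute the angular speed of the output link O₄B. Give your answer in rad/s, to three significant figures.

3.72

ω₂ = 4.09 rad/s
Differentiating the loop-closure r₂e^{iθ₂}+r₃e^{iθ₃}=r₁+r₄e^{iθ₄} gives r₂ω₂e^{iθ₂}+r₃ω₃e^{iθ₃}=r₄ω₄e^{iθ₄}.
Eliminating the other unknown: ω₄ = r₂ω₂ sin(θ₂−θ₃) / [r₄ sin(θ₄−θ₃)].
Numerator sine = +0.97196; denominator sine = +0.63203.
Result = 0.0331·4.09·(+0.97196) / (0.0559·(+0.63203)) = +3.7244 rad/s; magnitude 3.7244 rad/s.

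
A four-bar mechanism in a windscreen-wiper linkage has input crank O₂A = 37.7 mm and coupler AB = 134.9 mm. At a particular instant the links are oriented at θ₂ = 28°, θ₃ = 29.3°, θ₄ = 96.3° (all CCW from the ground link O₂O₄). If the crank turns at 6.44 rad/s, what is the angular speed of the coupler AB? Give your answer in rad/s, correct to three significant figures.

1.82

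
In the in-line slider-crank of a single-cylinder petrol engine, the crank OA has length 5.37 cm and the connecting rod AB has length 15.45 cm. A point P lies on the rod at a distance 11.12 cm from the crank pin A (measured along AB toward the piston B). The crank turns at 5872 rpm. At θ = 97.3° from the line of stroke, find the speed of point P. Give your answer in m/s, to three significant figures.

31.7

ω = 614.9 rad/s.  Crank-pin speed |V_A| = rω = 33.021 m/s, perpendicular to OA.
Rod angle: sinφ = −(r/L) sinθ ⇒ φ = -20.167°; ω_rod = −rω cosθ/√(L²−r²sin²θ) = +28.931 rad/s.
V_P = V_A + ω_rod × AP, with AP = 0.1112 m along the rod.
Components: V_Px = −rω sinθ − a·ω_rod·sinφ = -31.644 m/s;  V_Py = rω cosθ + a·ω_rod·cosφ = -1.1759 m/s.
|V_P| = √(V_Px² + V_Py²) = 31.666 m/s.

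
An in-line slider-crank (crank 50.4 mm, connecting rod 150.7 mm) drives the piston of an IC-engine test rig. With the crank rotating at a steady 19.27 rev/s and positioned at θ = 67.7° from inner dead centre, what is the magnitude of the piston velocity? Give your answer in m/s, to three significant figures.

6.40

ω = 2π·19.3 = 121.1 rad/s
For an in-line slider-crank, x = r cosθ + √(L² − r² sin²θ), so v = −rω sinθ·[1 + r cosθ/√(L² − r² sin²θ)].
With r = 0.0504 m, L = 0.1507 m, θ = 67.7°: √(L² − r² sin²θ) = 0.1433 m.
v = −0.0504·121.1·0.92521·[1 + 0.0504·0.37946/0.1433] = -6.3994 m/s.
|v| = 6.3994 m/s.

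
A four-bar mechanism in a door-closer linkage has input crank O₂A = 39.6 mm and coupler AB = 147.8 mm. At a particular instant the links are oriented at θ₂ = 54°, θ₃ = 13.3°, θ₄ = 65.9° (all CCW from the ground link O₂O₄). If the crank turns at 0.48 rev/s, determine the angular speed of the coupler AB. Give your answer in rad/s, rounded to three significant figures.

0.210

ω₂ = 3.016 rad/s (from 0.48 rev/s).
Differentiating the loop-closure r₂e^{iθ₂}+r₃e^{iθ₃}=r₁+r₄e^{iθ₄} gives r₂ω₂e^{iθ₂}+r₃ω₃e^{iθ₃}=r₄ω₄e^{iθ₄}.
Eliminating the other unknown: ω₃ = r₂ω₂ sin(θ₄−θ₂) / [r₃ sin(θ₃−θ₄)].
Numerator sine = +0.20620; denominator sine = -0.79441.
Result = 0.0396·3.016·(+0.20620) / (0.1478·(-0.79441)) = -0.20975 rad/s; magnitude 0.20975 rad/s.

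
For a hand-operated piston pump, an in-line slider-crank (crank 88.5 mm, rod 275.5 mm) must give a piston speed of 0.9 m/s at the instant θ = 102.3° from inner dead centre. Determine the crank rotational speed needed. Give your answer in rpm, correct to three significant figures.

107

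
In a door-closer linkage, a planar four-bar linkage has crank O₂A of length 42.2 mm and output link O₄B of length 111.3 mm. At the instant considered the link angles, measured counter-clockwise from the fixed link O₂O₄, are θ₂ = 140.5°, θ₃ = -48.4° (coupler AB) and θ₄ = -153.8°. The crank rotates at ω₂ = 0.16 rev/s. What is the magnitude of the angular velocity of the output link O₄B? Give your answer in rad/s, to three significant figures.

0.0612

ω₂ = 1.005 rad/s (from 0.16 rev/s).
Differentiating the loop-closure r₂e^{iθ₂}+r₃e^{iθ₃}=r₁+r₄e^{iθ₄} gives r₂ω₂e^{iθ₂}+r₃ω₃e^{iθ₃}=r₄ω₄e^{iθ₄}.
Eliminating the other unknown: ω₄ = r₂ω₂ sin(θ₂−θ₃) / [r₄ sin(θ₄−θ₃)].
Numerator sine = -0.15471; denominator sine = -0.96410.
Result = 0.0422·1.005·(-0.15471) / (0.1113·(-0.96410)) = +0.061167 rad/s; magnitude 0.061167 rad/s.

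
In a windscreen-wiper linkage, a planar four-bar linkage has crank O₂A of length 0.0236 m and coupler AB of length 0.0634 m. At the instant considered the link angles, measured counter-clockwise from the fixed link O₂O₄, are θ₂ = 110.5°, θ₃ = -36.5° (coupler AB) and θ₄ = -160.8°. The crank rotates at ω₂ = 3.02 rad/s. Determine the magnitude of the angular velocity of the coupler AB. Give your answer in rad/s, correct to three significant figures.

1.36

ω₂ = 3.02 rad/s
Differentiating the loop-closure r₂e^{iθ₂}+r₃e^{iθ₃}=r₁+r₄e^{iθ₄} gives r₂ω₂e^{iθ₂}+r₃ω₃e^{iθ₃}=r₄ω₄e^{iθ₄}.
Eliminating the other unknown: ω₃ = r₂ω₂ sin(θ₄−θ₂) / [r₃ sin(θ₃−θ₄)].
Numerator sine = +0.99974; denominator sine = +0.82610.
Result = 0.0236·3.02·(+0.99974) / (0.0634·(+0.82610)) = +1.3605 rad/s; magnitude 1.3605 rad/s.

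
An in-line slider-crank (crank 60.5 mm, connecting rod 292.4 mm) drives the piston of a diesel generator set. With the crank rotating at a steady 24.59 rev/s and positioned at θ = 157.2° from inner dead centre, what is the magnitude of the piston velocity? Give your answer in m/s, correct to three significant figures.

2.93

ω = 2π·24.6 = 154.5 rad/s
For an in-line slider-crank, x = r cosθ + √(L² − r² sin²θ), so v = −rω sinθ·[1 + r cosθ/√(L² − r² sin²θ)].
With r = 0.0605 m, L = 0.2924 m, θ = 157.2°: √(L² − r² sin²θ) = 0.29146 m.
v = −0.0605·154.5·0.38752·[1 + 0.0605·-0.92186/0.29146] = -2.9291 m/s.
|v| = 2.9291 m/s.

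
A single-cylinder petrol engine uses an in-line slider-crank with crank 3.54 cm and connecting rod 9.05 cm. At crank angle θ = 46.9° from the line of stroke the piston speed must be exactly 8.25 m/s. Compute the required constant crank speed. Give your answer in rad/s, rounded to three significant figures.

250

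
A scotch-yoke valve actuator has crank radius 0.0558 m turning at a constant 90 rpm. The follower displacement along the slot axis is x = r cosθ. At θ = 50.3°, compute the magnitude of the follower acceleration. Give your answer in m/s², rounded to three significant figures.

ω = 9.425 rad/s (from 90 rpm).
x = r cosθ ⇒ ẍ = −rω² cosθ (ω constant).
|a| = rω²|cosθ| = 0.0558·(9.425)²·|cos 50.3°| = 3.1661 m/s².

3.17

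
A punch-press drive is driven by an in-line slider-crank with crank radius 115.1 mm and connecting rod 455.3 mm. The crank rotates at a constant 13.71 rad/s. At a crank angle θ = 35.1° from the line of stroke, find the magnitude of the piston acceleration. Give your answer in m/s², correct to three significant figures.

19.7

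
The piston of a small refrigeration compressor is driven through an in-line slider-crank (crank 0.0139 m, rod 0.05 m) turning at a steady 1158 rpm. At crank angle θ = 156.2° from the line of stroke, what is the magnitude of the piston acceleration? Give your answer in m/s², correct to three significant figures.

148

ω = 2π·1158/60 = 121.3 rad/s
x(θ) = r cosθ + √(L² − r² sin²θ); with ω constant, a = ω²·d²x/dθ².
d²x/dθ² = −r cosθ − r²(cos2θ)/√u − r⁴ sin²2θ/(4u^{3/2}),  u = L² − r² sin²θ = 0.00246854 m².
Substituting r = 0.0139 m, L = 0.05 m, θ = 156.2°: d²x/dθ² = +0.010054 m.
a = ω²·d²x/dθ² = (121.3)²·(+0.010054) = +147.85 m/s²;  |a| = 147.85 m/s².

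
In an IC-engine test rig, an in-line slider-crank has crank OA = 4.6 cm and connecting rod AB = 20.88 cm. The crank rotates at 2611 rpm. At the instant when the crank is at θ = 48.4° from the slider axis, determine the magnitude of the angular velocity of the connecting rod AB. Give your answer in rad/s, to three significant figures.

40.5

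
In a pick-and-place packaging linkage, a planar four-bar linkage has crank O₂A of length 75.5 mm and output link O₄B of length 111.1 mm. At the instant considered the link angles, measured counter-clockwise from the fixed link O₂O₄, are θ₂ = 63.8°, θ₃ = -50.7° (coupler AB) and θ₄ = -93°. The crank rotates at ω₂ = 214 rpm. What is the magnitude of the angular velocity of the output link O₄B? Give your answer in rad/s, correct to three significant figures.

ω₂ = 22.41 rad/s (from 214 rpm).
Differentiating the loop-closure r₂e^{iθ₂}+r₃e^{iθ₃}=r₁+r₄e^{iθ₄} gives r₂ω₂e^{iθ₂}+r₃ω₃e^{iθ₃}=r₄ω₄e^{iθ₄}.
Eliminating the other unknown: ω₄ = r₂ω₂ sin(θ₂−θ₃) / [r₄ sin(θ₄−θ₃)].
Numerator sine = +0.90996; denominator sine = -0.67301.
Result = 0.0755·22.41·(+0.90996) / (0.1111·(-0.67301)) = -20.591 rad/s; magnitude 20.591 rad/s.

20.6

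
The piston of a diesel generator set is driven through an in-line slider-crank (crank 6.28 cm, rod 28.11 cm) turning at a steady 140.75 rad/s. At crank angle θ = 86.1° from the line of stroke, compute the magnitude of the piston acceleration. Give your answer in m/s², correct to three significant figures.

ω = 140.8 rad/s
x(θ) = r cosθ + √(L² − r² sin²θ); with ω constant, a = ω²·d²x/dθ².
d²x/dθ² = −r cosθ − r²(cos2θ)/√u − r⁴ sin²2θ/(4u^{3/2}),  u = L² − r² sin²θ = 0.0750916 m².
Substituting r = 0.0628 m, L = 0.2811 m, θ = 86.1°: d²x/dθ² = +0.0099841 m.
a = ω²·d²x/dθ² = (140.8)²·(+0.0099841) = +197.79 m/s²;  |a| = 197.79 m/s².

198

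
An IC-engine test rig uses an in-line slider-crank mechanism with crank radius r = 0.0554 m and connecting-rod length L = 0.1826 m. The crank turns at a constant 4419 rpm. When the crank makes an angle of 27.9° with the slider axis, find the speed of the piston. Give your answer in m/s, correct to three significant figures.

15.2

ω = 2π·4419/60 = 462.8 rad/s
For an in-line slider-crank, x = r cosθ + √(L² − r² sin²θ), so v = −rω sinθ·[1 + r cosθ/√(L² − r² sin²θ)].
With r = 0.0554 m, L = 0.1826 m, θ = 27.9°: √(L² − r² sin²θ) = 0.18075 m.
v = −0.0554·462.8·0.46793·[1 + 0.0554·0.88377/0.18075] = -15.246 m/s.
|v| = 15.246 m/s.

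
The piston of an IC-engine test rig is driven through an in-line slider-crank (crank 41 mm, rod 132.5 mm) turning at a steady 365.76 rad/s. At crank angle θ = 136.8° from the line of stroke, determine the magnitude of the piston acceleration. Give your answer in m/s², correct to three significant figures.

ω = 365.8 rad/s
x(θ) = r cosθ + √(L² − r² sin²θ); with ω constant, a = ω²·d²x/dθ².
d²x/dθ² = −r cosθ − r²(cos2θ)/√u − r⁴ sin²2θ/(4u^{3/2}),  u = L² − r² sin²θ = 0.0167685 m².
Substituting r = 0.041 m, L = 0.1325 m, θ = 136.8°: d²x/dθ² = +0.028749 m.
a = ω²·d²x/dθ² = (365.8)²·(+0.028749) = +3846 m/s²;  |a| = 3846 m/s².

3850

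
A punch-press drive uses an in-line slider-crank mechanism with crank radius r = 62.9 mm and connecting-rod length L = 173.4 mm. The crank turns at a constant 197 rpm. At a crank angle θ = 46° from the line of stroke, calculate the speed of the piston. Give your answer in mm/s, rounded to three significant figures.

1180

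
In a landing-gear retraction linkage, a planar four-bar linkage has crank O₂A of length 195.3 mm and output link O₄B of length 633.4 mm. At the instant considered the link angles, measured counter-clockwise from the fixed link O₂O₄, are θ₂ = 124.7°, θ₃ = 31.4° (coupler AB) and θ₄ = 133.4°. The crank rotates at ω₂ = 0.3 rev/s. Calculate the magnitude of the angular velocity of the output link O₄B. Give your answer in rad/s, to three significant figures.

0.593

ω₂ = 1.885 rad/s (from 0.3 rev/s).
Differentiating the loop-closure r₂e^{iθ₂}+r₃e^{iθ₃}=r₁+r₄e^{iθ₄} gives r₂ω₂e^{iθ₂}+r₃ω₃e^{iθ₃}=r₄ω₄e^{iθ₄}.
Eliminating the other unknown: ω₄ = r₂ω₂ sin(θ₂−θ₃) / [r₄ sin(θ₄−θ₃)].
Numerator sine = +0.99834; denominator sine = +0.97815.
Result = 0.1953·1.885·(+0.99834) / (0.6334·(+0.97815)) = +0.5932 rad/s; magnitude 0.5932 rad/s.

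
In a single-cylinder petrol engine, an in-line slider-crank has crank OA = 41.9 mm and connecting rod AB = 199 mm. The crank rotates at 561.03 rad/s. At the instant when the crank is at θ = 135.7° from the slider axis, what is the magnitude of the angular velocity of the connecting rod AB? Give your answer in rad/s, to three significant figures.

85.5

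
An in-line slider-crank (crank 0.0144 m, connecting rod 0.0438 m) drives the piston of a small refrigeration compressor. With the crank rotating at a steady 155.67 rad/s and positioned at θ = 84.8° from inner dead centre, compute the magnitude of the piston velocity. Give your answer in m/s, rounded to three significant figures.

2.30

ω = 155.7 rad/s
For an in-line slider-crank, x = r cosθ + √(L² − r² sin²θ), so v = −rω sinθ·[1 + r cosθ/√(L² − r² sin²θ)].
With r = 0.0144 m, L = 0.0438 m, θ = 84.8°: √(L² − r² sin²θ) = 0.041386 m.
v = −0.0144·155.7·0.99588·[1 + 0.0144·0.09063/0.041386] = -2.3028 m/s.
|v| = 2.3028 m/s.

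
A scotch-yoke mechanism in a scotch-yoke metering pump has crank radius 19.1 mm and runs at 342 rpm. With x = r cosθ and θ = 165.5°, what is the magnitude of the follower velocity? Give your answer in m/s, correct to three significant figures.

ω = 35.81 rad/s (from 342 rpm).
x = r cosθ ⇒ ẋ = −rω sinθ.
|v| = rω|sinθ| = 0.0191·35.81·|sin 165.5°| = 0.17127 m/s.

0.171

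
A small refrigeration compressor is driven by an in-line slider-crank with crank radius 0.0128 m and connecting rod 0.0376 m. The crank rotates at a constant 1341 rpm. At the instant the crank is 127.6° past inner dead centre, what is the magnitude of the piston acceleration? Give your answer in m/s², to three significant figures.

ω = 2π·1341/60 = 140.4 rad/s
x(θ) = r cosθ + √(L² − r² sin²θ); with ω constant, a = ω²·d²x/dθ².
d²x/dθ² = −r cosθ − r²(cos2θ)/√u − r⁴ sin²2θ/(4u^{3/2}),  u = L² − r² sin²θ = 0.00131091 m².
Substituting r = 0.0128 m, L = 0.0376 m, θ = 127.6°: d²x/dθ² = +0.0088336 m.
a = ω²·d²x/dθ² = (140.4)²·(+0.0088336) = +174.2 m/s²;  |a| = 174.2 m/s².

174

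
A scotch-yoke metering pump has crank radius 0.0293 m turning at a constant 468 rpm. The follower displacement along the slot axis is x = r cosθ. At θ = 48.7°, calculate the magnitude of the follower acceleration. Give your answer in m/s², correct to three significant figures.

ω = 49.01 rad/s (from 468 rpm).
x = r cosθ ⇒ ẍ = −rω² cosθ (ω constant).
|a| = rω²|cosθ| = 0.0293·(49.01)²·|cos 48.7°| = 46.447 m/s².

46.4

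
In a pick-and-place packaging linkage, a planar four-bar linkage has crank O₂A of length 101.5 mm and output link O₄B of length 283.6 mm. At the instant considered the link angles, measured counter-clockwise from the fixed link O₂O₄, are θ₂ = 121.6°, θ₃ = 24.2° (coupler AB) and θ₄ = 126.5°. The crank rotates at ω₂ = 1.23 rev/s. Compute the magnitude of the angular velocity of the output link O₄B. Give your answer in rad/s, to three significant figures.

2.81

ω₂ = 7.728 rad/s (from 1.23 rev/s).
Differentiating the loop-closure r₂e^{iθ₂}+r₃e^{iθ₃}=r₁+r₄e^{iθ₄} gives r₂ω₂e^{iθ₂}+r₃ω₃e^{iθ₃}=r₄ω₄e^{iθ₄}.
Eliminating the other unknown: ω₄ = r₂ω₂ sin(θ₂−θ₃) / [r₄ sin(θ₄−θ₃)].
Numerator sine = +0.99167; denominator sine = +0.97705.
Result = 0.1015·7.728·(+0.99167) / (0.2836·(+0.97705)) = +2.8074 rad/s; magnitude 2.8074 rad/s.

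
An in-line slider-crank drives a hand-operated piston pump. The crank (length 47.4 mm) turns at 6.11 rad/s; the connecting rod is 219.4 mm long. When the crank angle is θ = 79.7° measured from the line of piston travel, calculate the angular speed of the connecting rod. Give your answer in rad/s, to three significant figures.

0.242

ω = 6.11 rad/s
The rod makes angle φ with the slider axis where L sinφ = r sinθ; differentiating, L cosφ·φ̇ = r ω cosθ.
L cosφ = √(L² − r² sin²θ) = 0.21439 m.
|ω_rod| = r ω |cosθ| / √(L² − r² sin²θ) = 0.0474·6.11·0.17880/0.21439 = 0.24154 rad/s.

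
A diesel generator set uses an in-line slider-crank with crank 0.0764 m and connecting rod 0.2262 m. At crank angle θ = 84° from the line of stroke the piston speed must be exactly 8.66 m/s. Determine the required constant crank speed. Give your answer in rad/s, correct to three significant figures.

110

For an in-line slider-crank, |v_piston| = rω|sinθ|·[1 + r cosθ/√(L² − r² sin²θ)].
With r = 0.0764 m, L = 0.2262 m, θ = 84°: the bracketed kinematic factor |dx/dθ| = 0.078829 m.
ω = v/|dx/dθ| = 8.66/0.078829 = 109.86 rad/s.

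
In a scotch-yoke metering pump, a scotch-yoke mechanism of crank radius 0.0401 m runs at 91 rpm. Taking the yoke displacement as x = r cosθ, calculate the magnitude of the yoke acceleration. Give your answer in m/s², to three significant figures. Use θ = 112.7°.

ω = 9.529 rad/s (from 91 rpm).
x = r cosθ ⇒ ẍ = −rω² cosθ (ω constant).
|a| = rω²|cosθ| = 0.0401·(9.529)²·|cos 112.7°| = 1.4053 m/s².

1.41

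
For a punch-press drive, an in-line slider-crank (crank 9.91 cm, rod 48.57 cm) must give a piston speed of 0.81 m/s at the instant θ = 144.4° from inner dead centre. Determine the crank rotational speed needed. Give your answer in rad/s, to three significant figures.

16.9

For an in-line slider-crank, |v_piston| = rω|sinθ|·[1 + r cosθ/√(L² − r² sin²θ)].
With r = 0.0991 m, L = 0.4857 m, θ = 144.4°: the bracketed kinematic factor |dx/dθ| = 0.04805 m.
ω = v/|dx/dθ| = 0.81/0.04805 = 16.858 rad/s.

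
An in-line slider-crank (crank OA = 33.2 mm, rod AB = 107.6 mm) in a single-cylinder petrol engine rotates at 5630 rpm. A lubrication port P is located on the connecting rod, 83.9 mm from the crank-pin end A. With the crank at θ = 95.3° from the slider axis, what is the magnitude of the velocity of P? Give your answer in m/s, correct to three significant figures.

19.0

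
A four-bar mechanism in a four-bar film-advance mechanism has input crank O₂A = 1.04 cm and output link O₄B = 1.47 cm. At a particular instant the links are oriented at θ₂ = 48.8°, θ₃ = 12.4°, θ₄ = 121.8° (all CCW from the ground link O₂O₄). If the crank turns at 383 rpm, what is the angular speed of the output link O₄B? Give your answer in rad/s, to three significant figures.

ω₂ = 40.11 rad/s (from 383 rpm).
Differentiating the loop-closure r₂e^{iθ₂}+r₃e^{iθ₃}=r₁+r₄e^{iθ₄} gives r₂ω₂e^{iθ₂}+r₃ω₃e^{iθ₃}=r₄ω₄e^{iθ₄}.
Eliminating the other unknown: ω₄ = r₂ω₂ sin(θ₂−θ₃) / [r₄ sin(θ₄−θ₃)].
Numerator sine = +0.59342; denominator sine = +0.94322.
Result = 0.0104·40.11·(+0.59342) / (0.0147·(+0.94322)) = +17.852 rad/s; magnitude 17.852 rad/s.

17.9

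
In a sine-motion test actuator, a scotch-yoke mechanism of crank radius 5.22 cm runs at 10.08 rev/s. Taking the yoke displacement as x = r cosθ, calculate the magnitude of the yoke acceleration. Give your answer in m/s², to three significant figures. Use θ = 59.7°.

106

ω = 63.33 rad/s (from 10.08 rev/s).
x = r cosθ ⇒ ẍ = −rω² cosθ (ω constant).
|a| = rω²|cosθ| = 0.0522·(63.33)²·|cos 59.7°| = 105.64 m/s².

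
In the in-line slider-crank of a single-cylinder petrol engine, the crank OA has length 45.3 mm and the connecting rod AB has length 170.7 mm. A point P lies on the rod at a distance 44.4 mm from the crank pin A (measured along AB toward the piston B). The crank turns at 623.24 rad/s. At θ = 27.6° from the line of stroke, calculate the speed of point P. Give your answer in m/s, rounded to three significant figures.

23.1

ω = 623.2 rad/s.  Crank-pin speed |V_A| = rω = 28.233 m/s, perpendicular to OA.
Rod angle: sinφ = −(r/L) sinθ ⇒ φ = -7.062°; ω_rod = −rω cosθ/√(L²−r²sin²θ) = -147.69 rad/s.
V_P = V_A + ω_rod × AP, with AP = 0.0444 m along the rod.
Components: V_Px = −rω sinθ − a·ω_rod·sinφ = -13.886 m/s;  V_Py = rω cosθ + a·ω_rod·cosφ = +18.512 m/s.
|V_P| = √(V_Px² + V_Py²) = 23.142 m/s.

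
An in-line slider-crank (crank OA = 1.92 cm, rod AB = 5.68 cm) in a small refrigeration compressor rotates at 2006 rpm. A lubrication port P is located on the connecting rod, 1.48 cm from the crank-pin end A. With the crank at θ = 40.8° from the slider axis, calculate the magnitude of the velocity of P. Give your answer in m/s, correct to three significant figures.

ω = 210.1 rad/s.  Crank-pin speed |V_A| = rω = 4.0333 m/s, perpendicular to OA.
Rod angle: sinφ = −(r/L) sinθ ⇒ φ = -12.760°; ω_rod = −rω cosθ/√(L²−r²sin²θ) = -55.115 rad/s.
V_P = V_A + ω_rod × AP, with AP = 0.0148 m along the rod.
Components: V_Px = −rω sinθ − a·ω_rod·sinφ = -2.8156 m/s;  V_Py = rω cosθ + a·ω_rod·cosφ = +2.2576 m/s.
|V_P| = √(V_Px² + V_Py²) = 3.609 m/s.

3.61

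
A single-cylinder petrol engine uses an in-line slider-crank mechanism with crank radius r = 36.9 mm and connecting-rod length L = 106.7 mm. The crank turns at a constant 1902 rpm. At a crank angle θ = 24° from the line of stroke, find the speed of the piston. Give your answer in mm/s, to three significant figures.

ω = 2π·1902/60 = 199.2 rad/s
For an in-line slider-crank, x = r cosθ + √(L² − r² sin²θ), so v = −rω sinθ·[1 + r cosθ/√(L² − r² sin²θ)].
With r = 0.0369 m, L = 0.1067 m, θ = 24°: √(L² − r² sin²θ) = 0.10564 m.
v = −0.0369·199.2·0.40674·[1 + 0.0369·0.91355/0.10564] = -3.9433 m/s.
|v| = 3.9433 m/s = 3943.3 mm/s.

3940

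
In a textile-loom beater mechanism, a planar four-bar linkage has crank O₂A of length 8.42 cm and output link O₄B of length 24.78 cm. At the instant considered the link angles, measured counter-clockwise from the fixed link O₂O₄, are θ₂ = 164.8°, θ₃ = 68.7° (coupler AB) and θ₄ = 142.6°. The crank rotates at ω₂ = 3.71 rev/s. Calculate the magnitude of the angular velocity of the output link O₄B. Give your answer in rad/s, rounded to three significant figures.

ω₂ = 23.31 rad/s (from 3.71 rev/s).
Differentiating the loop-closure r₂e^{iθ₂}+r₃e^{iθ₃}=r₁+r₄e^{iθ₄} gives r₂ω₂e^{iθ₂}+r₃ω₃e^{iθ₃}=r₄ω₄e^{iθ₄}.
Eliminating the other unknown: ω₄ = r₂ω₂ sin(θ₂−θ₃) / [r₄ sin(θ₄−θ₃)].
Numerator sine = +0.99434; denominator sine = +0.96078.
Result = 0.0842·23.31·(+0.99434) / (0.2478·(+0.96078)) = +8.1974 rad/s; magnitude 8.1974 rad/s.

8.20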